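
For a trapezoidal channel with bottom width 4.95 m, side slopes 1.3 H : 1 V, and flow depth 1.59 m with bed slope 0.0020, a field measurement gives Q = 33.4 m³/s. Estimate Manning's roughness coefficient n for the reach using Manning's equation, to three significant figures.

0.0159

A = (b + z·y)·y = (4.95 + 1.3×1.59)×1.59 = 11.16 m²
P = b + 2y√(1+z²) = 4.95 + 2×1.59×√(1+1.3²) = 10.17 m
R = A/P = 11.16/10.17 = 1.098 m
n = (1/Q)·A·R^(2/3)·S^(1/2) = (1/33.4) × 11.16 × 1.064 × 0.04472 = 0.01590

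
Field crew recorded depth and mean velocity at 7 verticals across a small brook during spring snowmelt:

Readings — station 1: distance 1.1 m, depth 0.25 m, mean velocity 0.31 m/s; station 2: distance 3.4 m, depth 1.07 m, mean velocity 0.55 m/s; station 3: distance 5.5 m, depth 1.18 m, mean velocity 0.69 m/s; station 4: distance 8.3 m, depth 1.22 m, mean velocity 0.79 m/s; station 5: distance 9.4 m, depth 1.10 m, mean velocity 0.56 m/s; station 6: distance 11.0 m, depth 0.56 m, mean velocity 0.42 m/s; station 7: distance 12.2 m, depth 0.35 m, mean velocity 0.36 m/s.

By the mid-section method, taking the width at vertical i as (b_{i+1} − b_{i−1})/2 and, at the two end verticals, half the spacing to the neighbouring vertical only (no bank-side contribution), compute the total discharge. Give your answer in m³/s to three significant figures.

w_1 = (3.4 − 1.1)/2 = 1.15 m; q_1 = 0.31 × 0.25 × 1.15 = 0.08913 m³/s
w_2 = (5.5 − 1.1)/2 = 2.2 m; q_2 = 0.55 × 1.07 × 2.2 = 1.295 m³/s
w_3 = (8.3 − 3.4)/2 = 2.45 m; q_3 = 0.69 × 1.18 × 2.45 = 1.995 m³/s
w_4 = (9.4 − 5.5)/2 = 1.95 m; q_4 = 0.79 × 1.22 × 1.95 = 1.879 m³/s
w_5 = (11.0 − 8.3)/2 = 1.35 m; q_5 = 0.56 × 1.10 × 1.35 = 0.8316 m³/s
w_6 = (12.2 − 9.4)/2 = 1.4 m; q_6 = 0.42 × 0.56 × 1.4 = 0.3293 m³/s
w_7 = (12.2 − 11.0)/2 = 0.6 m; q_7 = 0.36 × 0.35 × 0.6 = 0.07560 m³/s
Q = Σ qᵢ = 6.495 m³/s

6.49 m³/s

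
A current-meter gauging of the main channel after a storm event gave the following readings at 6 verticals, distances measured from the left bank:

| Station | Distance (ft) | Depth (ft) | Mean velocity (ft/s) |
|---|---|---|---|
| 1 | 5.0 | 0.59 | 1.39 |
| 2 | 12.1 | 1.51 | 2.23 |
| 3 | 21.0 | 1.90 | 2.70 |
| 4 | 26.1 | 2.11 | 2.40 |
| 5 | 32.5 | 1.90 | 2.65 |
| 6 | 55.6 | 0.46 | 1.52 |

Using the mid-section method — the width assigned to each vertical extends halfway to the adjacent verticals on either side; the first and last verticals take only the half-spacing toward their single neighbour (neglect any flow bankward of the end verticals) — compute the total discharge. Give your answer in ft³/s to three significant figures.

177 ft³/s

w_1 = (12.1 − 5.0)/2 = 3.55 ft; q_1 = 1.39 × 0.59 × 3.55 = 2.911 ft³/s
w_2 = (21.0 − 5.0)/2 = 8 ft; q_2 = 2.23 × 1.51 × 8 = 26.94 ft³/s
w_3 = (26.1 − 12.1)/2 = 7 ft; q_3 = 2.70 × 1.90 × 7 = 35.91 ft³/s
w_4 = (32.5 − 21.0)/2 = 5.75 ft; q_4 = 2.40 × 2.11 × 5.75 = 29.12 ft³/s
w_5 = (55.6 − 26.1)/2 = 14.75 ft; q_5 = 2.65 × 1.90 × 14.75 = 74.27 ft³/s
w_6 = (55.6 − 32.5)/2 = 11.55 ft; q_6 = 1.52 × 0.46 × 11.55 = 8.076 ft³/s
Q = Σ qᵢ = 177.2 ft³/s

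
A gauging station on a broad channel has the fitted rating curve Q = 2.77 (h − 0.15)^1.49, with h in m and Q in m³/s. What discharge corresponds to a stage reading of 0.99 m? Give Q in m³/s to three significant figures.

2.14 m³/s

Q = 2.77 × (0.99 − 0.15)^1.49 = 2.77 × 0.84^1.49 = 2.136 m³/s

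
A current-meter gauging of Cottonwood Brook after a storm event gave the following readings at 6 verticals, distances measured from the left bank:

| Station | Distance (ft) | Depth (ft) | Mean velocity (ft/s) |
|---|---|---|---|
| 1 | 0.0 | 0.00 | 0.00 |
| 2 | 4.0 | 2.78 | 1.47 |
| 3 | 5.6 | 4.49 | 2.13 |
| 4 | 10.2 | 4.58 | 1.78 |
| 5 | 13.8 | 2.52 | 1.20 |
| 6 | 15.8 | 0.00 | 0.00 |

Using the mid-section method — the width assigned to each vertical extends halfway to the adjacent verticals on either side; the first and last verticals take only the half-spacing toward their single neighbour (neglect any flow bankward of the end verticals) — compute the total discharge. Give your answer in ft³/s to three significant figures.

w_2 = (5.6 − 0.0)/2 = 2.8 ft; q_2 = 1.47 × 2.78 × 2.8 = 11.44 ft³/s
w_3 = (10.2 − 4.0)/2 = 3.1 ft; q_3 = 2.13 × 4.49 × 3.1 = 29.65 ft³/s
w_4 = (13.8 − 5.6)/2 = 4.1 ft; q_4 = 1.78 × 4.58 × 4.1 = 33.42 ft³/s
w_5 = (15.8 − 10.2)/2 = 2.8 ft; q_5 = 1.20 × 2.52 × 2.8 = 8.467 ft³/s
Stations 1, 6 contribute zero (depth or velocity is 0).
Q = Σ qᵢ = 82.98 ft³/s

83.0 ft³/s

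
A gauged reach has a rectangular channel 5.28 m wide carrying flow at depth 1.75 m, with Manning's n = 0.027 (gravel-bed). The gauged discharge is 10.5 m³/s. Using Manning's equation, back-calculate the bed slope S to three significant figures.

A = b·y = 5.28 × 1.75 = 9.240 m²
P = b + 2y = 5.28 + 2×1.75 = 8.780 m
R = A/P = 9.240/8.780 = 1.052 m
S = (Q·n / (1·A·R^(2/3)))² = (10.5×0.027 / (1×9.240×1.035))² = 0.0008794

0.000879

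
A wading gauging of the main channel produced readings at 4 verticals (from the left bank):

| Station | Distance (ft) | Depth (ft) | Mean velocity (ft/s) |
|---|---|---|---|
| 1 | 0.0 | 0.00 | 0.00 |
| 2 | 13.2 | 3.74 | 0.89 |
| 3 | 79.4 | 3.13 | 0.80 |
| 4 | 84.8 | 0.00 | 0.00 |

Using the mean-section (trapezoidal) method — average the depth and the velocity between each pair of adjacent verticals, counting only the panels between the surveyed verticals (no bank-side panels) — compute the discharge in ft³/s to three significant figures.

207 ft³/s

Panel 1-2: Δb = 13.2 ft, d̄ = (0.00+3.74)/2 = 1.87, v̄ = (0.00+0.89)/2 = 0.445 → q = 13.2×1.87×0.445 = 10.98 ft³/s
Panel 2-3: Δb = 66.2 ft, d̄ = (3.74+3.13)/2 = 3.435, v̄ = (0.89+0.80)/2 = 0.845 → q = 66.2×3.435×0.845 = 192.2 ft³/s
Panel 3-4: Δb = 5.4 ft, d̄ = (3.13+0.00)/2 = 1.565, v̄ = (0.80+0.00)/2 = 0.4 → q = 5.4×1.565×0.4 = 3.380 ft³/s
Q = Σ q = 206.5 ft³/s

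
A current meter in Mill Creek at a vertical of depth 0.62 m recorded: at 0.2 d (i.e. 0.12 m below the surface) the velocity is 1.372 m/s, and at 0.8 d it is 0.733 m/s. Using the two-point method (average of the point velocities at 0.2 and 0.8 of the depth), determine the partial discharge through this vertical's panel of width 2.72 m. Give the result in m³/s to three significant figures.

v̄ = (1.372 + 0.733) / 2 = 1.053 m/s
q = v̄ × d × w = 1.053 × 0.62 × 2.72 = 1.775 m³/s

1.77 m³/s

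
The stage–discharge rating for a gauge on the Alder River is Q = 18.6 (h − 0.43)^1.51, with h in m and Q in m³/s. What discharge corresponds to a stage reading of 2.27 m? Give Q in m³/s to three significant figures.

46.7 m³/s

Q = 18.6 × (2.27 − 0.43)^1.51 = 18.6 × 1.84^1.51 = 46.71 m³/s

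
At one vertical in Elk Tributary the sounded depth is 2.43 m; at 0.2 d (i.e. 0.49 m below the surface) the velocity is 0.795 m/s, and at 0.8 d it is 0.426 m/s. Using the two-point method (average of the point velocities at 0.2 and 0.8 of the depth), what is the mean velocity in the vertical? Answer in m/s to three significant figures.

v̄ = (0.795 + 0.426) / 2 = 0.6105 m/s

0.611 m/s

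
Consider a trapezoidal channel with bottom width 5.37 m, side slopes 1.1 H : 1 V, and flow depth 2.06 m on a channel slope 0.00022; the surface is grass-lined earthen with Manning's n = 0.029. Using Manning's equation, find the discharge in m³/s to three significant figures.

A = (b + z·y)·y = (5.37 + 1.1×2.06)×2.06 = 15.73 m²
P = b + 2y√(1+z²) = 5.37 + 2×2.06×√(1+1.1²) = 11.49 m
R = A/P = 15.73/11.49 = 1.368 m
Q = (1/n)·A·R^(2/3)·S^(1/2) = (1/0.029) × 15.73 × 1.368^(2/3) × 0.00022^(1/2) = 9.917 m³/s

9.92 m³/s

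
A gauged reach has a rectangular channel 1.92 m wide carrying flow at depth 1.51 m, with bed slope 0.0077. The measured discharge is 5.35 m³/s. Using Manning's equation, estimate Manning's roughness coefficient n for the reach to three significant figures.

A = b·y = 1.92 × 1.51 = 2.899 m²
P = b + 2y = 1.92 + 2×1.51 = 4.940 m
R = A/P = 2.899/4.940 = 0.5869 m
n = (1/Q)·A·R^(2/3)·S^(1/2) = (1/5.35) × 2.899 × 0.7010 × 0.08775 = 0.03333

0.0333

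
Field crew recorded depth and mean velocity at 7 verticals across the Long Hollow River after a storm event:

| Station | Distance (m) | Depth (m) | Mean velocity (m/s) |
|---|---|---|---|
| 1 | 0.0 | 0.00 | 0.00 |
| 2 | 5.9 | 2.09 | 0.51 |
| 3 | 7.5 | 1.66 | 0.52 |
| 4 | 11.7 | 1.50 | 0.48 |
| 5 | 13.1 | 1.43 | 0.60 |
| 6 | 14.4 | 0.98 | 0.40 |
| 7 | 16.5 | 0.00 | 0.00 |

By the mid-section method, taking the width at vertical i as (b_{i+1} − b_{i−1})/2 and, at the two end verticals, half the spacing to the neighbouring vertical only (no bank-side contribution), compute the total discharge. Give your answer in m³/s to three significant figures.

10.3 m³/s

w_2 = (7.5 − 0.0)/2 = 3.75 m; q_2 = 0.51 × 2.09 × 3.75 = 3.997 m³/s
w_3 = (11.7 − 5.9)/2 = 2.9 m; q_3 = 0.52 × 1.66 × 2.9 = 2.503 m³/s
w_4 = (13.1 − 7.5)/2 = 2.8 m; q_4 = 0.48 × 1.50 × 2.8 = 2.016 m³/s
w_5 = (14.4 − 11.7)/2 = 1.35 m; q_5 = 0.60 × 1.43 × 1.35 = 1.158 m³/s
w_6 = (16.5 − 13.1)/2 = 1.7 m; q_6 = 0.40 × 0.98 × 1.7 = 0.6664 m³/s
Stations 1, 7 contribute zero (depth or velocity is 0).
Q = Σ qᵢ = 10.34 m³/s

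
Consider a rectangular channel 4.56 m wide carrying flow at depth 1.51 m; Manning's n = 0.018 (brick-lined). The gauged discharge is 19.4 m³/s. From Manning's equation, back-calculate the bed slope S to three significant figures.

A = b·y = 4.56 × 1.51 = 6.886 m²
P = b + 2y = 4.56 + 2×1.51 = 7.580 m
R = A/P = 6.886/7.580 = 0.9084 m
S = (Q·n / (1·A·R^(2/3)))² = (19.4×0.018 / (1×6.886×0.9380))² = 0.002923

0.00292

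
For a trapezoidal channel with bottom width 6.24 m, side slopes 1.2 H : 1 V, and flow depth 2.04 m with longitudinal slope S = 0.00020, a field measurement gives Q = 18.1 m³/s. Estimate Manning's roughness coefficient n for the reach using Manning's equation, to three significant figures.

A = (b + z·y)·y = (6.24 + 1.2×2.04)×2.04 = 17.72 m²
P = b + 2y√(1+z²) = 6.24 + 2×2.04×√(1+1.2²) = 12.61 m
R = A/P = 17.72/12.61 = 1.405 m
n = (1/Q)·A·R^(2/3)·S^(1/2) = (1/18.1) × 17.72 × 1.255 × 0.01414 = 0.01737

0.0174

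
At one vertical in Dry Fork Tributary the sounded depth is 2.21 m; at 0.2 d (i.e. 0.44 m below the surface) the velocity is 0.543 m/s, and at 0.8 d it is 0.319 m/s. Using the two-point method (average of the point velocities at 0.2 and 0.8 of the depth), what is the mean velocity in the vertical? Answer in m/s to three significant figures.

v̄ = (0.543 + 0.319) / 2 = 0.4310 m/s

0.431 m/s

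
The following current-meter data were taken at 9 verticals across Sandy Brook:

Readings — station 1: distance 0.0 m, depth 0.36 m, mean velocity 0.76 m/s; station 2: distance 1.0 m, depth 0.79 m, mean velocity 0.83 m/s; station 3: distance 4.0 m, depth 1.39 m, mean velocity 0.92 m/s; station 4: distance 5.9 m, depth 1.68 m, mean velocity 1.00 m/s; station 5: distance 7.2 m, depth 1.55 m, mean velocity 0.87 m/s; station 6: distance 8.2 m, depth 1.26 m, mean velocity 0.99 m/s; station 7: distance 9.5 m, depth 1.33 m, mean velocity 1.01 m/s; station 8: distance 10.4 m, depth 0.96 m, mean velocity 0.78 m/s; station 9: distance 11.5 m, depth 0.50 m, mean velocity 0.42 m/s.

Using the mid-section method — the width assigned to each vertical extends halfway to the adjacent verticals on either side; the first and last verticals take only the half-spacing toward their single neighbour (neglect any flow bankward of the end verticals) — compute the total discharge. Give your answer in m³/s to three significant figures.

12.6 m³/s

w_1 = (1.0 − 0.0)/2 = 0.5 m; q_1 = 0.76 × 0.36 × 0.5 = 0.1368 m³/s
w_2 = (4.0 − 0.0)/2 = 2 m; q_2 = 0.83 × 0.79 × 2 = 1.311 m³/s
w_3 = (5.9 − 1.0)/2 = 2.45 m; q_3 = 0.92 × 1.39 × 2.45 = 3.133 m³/s
w_4 = (7.2 − 4.0)/2 = 1.6 m; q_4 = 1.00 × 1.68 × 1.6 = 2.688 m³/s
w_5 = (8.2 − 5.9)/2 = 1.15 m; q_5 = 0.87 × 1.55 × 1.15 = 1.551 m³/s
w_6 = (9.5 − 7.2)/2 = 1.15 m; q_6 = 0.99 × 1.26 × 1.15 = 1.435 m³/s
w_7 = (10.4 − 8.2)/2 = 1.1 m; q_7 = 1.01 × 1.33 × 1.1 = 1.478 m³/s
w_8 = (11.5 − 9.5)/2 = 1 m; q_8 = 0.78 × 0.96 × 1 = 0.7488 m³/s
w_9 = (11.5 − 10.4)/2 = 0.55 m; q_9 = 0.42 × 0.50 × 0.55 = 0.1155 m³/s
Q = Σ qᵢ = 12.60 m³/s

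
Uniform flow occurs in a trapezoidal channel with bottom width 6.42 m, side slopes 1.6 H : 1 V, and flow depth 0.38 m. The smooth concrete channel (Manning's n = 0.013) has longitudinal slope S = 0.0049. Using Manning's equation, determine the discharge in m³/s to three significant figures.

A = (b + z·y)·y = (6.42 + 1.6×0.38)×0.38 = 2.671 m²
P = b + 2y√(1+z²) = 6.42 + 2×0.38×√(1+1.6²) = 7.854 m
R = A/P = 2.671/7.854 = 0.3400 m
Q = (1/n)·A·R^(2/3)·S^(1/2) = (1/0.013) × 2.671 × 0.3400^(2/3) × 0.0049^(1/2) = 7.006 m³/s

7.01 m³/s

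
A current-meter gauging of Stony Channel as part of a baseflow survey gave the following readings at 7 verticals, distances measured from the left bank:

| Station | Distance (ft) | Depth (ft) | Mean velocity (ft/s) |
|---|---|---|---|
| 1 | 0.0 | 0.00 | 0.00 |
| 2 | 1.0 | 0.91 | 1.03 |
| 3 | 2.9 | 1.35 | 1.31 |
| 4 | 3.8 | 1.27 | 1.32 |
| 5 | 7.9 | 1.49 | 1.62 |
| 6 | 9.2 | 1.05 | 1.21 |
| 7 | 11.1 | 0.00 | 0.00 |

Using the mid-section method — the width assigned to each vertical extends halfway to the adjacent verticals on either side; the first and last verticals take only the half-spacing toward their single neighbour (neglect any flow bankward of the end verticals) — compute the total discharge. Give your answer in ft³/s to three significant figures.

w_2 = (2.9 − 0.0)/2 = 1.45 ft; q_2 = 1.03 × 0.91 × 1.45 = 1.359 ft³/s
w_3 = (3.8 − 1.0)/2 = 1.4 ft; q_3 = 1.31 × 1.35 × 1.4 = 2.476 ft³/s
w_4 = (7.9 − 2.9)/2 = 2.5 ft; q_4 = 1.32 × 1.27 × 2.5 = 4.191 ft³/s
w_5 = (9.2 − 3.8)/2 = 2.7 ft; q_5 = 1.62 × 1.49 × 2.7 = 6.517 ft³/s
w_6 = (11.1 − 7.9)/2 = 1.6 ft; q_6 = 1.21 × 1.05 × 1.6 = 2.033 ft³/s
Stations 1, 7 contribute zero (depth or velocity is 0).
Q = Σ qᵢ = 16.58 ft³/s

16.6 ft³/s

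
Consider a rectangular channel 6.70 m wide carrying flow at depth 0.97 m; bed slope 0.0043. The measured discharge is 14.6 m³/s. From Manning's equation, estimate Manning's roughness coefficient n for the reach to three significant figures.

A = b·y = 6.70 × 0.97 = 6.499 m²
P = b + 2y = 6.70 + 2×0.97 = 8.640 m
R = A/P = 6.499/8.640 = 0.7522 m
n = (1/Q)·A·R^(2/3)·S^(1/2) = (1/14.6) × 6.499 × 0.8271 × 0.06557 = 0.02414

0.0241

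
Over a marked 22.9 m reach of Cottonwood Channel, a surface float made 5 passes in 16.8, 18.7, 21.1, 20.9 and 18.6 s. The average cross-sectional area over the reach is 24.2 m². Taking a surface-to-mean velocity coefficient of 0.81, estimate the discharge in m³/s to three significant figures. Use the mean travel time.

t̄ = (16.8 + 18.7 + 21.1 + 20.9 + 18.6) / 5 = 19.22 s
v_surface = L / t̄ = 22.9 / 19.22 = 1.191 m/s
v_mean = 0.81 × 1.191 = 0.9651 m/s
Q = A × v_mean = 24.2 × 0.9651 = 23.36 m³/s

23.4 m³/s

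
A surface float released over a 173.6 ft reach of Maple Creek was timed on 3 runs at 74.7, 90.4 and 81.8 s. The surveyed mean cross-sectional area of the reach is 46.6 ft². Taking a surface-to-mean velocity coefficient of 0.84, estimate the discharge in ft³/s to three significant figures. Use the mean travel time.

t̄ = (74.7 + 90.4 + 81.8) / 3 = 82.3 s
v_surface = L / t̄ = 173.6 / 82.3 = 2.109 ft/s
v_mean = 0.84 × 2.109 = 1.772 ft/s
Q = A × v_mean = 46.6 × 1.772 = 82.57 ft³/s

82.6 ft³/s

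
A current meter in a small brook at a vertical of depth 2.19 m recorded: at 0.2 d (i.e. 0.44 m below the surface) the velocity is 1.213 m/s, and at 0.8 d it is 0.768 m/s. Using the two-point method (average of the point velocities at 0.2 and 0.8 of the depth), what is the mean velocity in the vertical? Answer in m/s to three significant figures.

0.991 m/s

v̄ = (1.213 + 0.768) / 2 = 0.9905 m/s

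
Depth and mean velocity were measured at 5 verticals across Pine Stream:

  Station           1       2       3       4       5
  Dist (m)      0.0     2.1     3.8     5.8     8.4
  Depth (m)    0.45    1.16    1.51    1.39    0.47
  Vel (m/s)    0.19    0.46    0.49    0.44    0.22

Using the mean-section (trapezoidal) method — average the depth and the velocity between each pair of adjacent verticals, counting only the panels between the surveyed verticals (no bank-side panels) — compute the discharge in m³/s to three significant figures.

3.77 m³/s

Panel 1-2: Δb = 2.1 m, d̄ = (0.45+1.16)/2 = 0.805, v̄ = (0.19+0.46)/2 = 0.325 → q = 2.1×0.805×0.325 = 0.5494 m³/s
Panel 2-3: Δb = 1.7 m, d̄ = (1.16+1.51)/2 = 1.335, v̄ = (0.46+0.49)/2 = 0.475 → q = 1.7×1.335×0.475 = 1.078 m³/s
Panel 3-4: Δb = 2 m, d̄ = (1.51+1.39)/2 = 1.45, v̄ = (0.49+0.44)/2 = 0.465 → q = 2×1.45×0.465 = 1.349 m³/s
Panel 4-5: Δb = 2.6 m, d̄ = (1.39+0.47)/2 = 0.93, v̄ = (0.44+0.22)/2 = 0.33 → q = 2.6×0.93×0.33 = 0.7979 m³/s
Q = Σ q = 3.774 m³/s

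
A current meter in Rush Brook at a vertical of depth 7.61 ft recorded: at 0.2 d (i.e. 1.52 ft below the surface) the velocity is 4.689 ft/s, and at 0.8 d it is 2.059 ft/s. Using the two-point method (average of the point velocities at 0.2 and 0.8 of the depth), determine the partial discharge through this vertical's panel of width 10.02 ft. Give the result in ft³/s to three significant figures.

v̄ = (4.689 + 2.059) / 2 = 3.374 ft/s
q = v̄ × d × w = 3.374 × 7.61 × 10.02 = 257.3 ft³/s

257 ft³/s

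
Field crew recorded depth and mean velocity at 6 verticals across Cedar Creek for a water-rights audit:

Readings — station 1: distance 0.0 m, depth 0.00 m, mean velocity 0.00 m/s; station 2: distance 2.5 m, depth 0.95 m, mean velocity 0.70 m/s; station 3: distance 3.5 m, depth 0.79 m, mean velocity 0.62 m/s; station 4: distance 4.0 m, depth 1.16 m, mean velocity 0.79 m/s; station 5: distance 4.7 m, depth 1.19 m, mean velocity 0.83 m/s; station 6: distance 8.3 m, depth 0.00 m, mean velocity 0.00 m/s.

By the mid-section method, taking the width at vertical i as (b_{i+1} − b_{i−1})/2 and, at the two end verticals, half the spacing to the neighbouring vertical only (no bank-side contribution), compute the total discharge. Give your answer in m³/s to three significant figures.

w_2 = (3.5 − 0.0)/2 = 1.75 m; q_2 = 0.70 × 0.95 × 1.75 = 1.164 m³/s
w_3 = (4.0 − 2.5)/2 = 0.75 m; q_3 = 0.62 × 0.79 × 0.75 = 0.3674 m³/s
w_4 = (4.7 − 3.5)/2 = 0.6 m; q_4 = 0.79 × 1.16 × 0.6 = 0.5498 m³/s
w_5 = (8.3 − 4.0)/2 = 2.15 m; q_5 = 0.83 × 1.19 × 2.15 = 2.124 m³/s
Stations 1, 6 contribute zero (depth or velocity is 0).
Q = Σ qᵢ = 4.204 m³/s

4.20 m³/s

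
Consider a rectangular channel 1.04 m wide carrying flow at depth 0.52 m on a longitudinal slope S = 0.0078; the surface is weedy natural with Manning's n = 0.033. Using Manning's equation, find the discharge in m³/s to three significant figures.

0.590 m³/s

A = b·y = 1.04 × 0.52 = 0.5408 m²
P = b + 2y = 1.04 + 2×0.52 = 2.080 m
R = A/P = 0.5408/2.080 = 0.2600 m
Q = (1/n)·A·R^(2/3)·S^(1/2) = (1/0.033) × 0.5408 × 0.2600^(2/3) × 0.0078^(1/2) = 0.5896 m³/s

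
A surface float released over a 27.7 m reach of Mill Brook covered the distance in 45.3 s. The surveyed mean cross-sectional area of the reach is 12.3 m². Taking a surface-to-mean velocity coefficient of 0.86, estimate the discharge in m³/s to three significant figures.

6.47 m³/s

v_surface = L / t̄ = 27.7 / 45.3 = 0.6115 m/s
v_mean = 0.86 × 0.6115 = 0.5259 m/s
Q = A × v_mean = 12.3 × 0.5259 = 6.468 m³/s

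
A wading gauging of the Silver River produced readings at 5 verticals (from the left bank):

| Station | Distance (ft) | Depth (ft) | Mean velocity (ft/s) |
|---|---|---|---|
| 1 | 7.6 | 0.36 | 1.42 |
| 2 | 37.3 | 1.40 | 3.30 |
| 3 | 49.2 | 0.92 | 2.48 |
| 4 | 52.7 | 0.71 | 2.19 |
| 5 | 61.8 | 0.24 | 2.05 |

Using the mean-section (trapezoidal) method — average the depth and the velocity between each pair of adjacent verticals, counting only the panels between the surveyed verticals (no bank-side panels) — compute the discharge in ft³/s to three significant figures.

117 ft³/s

Panel 1-2: Δb = 29.7 ft, d̄ = (0.36+1.40)/2 = 0.88, v̄ = (1.42+3.30)/2 = 2.36 → q = 29.7×0.88×2.36 = 61.68 ft³/s
Panel 2-3: Δb = 11.9 ft, d̄ = (1.40+0.92)/2 = 1.16, v̄ = (3.30+2.48)/2 = 2.89 → q = 11.9×1.16×2.89 = 39.89 ft³/s
Panel 3-4: Δb = 3.5 ft, d̄ = (0.92+0.71)/2 = 0.815, v̄ = (2.48+2.19)/2 = 2.335 → q = 3.5×0.815×2.335 = 6.661 ft³/s
Panel 4-5: Δb = 9.1 ft, d̄ = (0.71+0.24)/2 = 0.475, v̄ = (2.19+2.05)/2 = 2.12 → q = 9.1×0.475×2.12 = 9.164 ft³/s
Q = Σ q = 117.4 ft³/s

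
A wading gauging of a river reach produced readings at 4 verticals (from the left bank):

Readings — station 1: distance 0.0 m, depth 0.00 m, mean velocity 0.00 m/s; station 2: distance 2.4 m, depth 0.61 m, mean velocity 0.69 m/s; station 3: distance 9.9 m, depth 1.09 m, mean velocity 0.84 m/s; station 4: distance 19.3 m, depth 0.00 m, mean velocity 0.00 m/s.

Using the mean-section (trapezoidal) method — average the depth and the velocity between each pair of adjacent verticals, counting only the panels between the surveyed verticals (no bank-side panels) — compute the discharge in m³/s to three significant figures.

7.28 m³/s

Panel 1-2: Δb = 2.4 m, d̄ = (0.00+0.61)/2 = 0.305, v̄ = (0.00+0.69)/2 = 0.345 → q = 2.4×0.305×0.345 = 0.2525 m³/s
Panel 2-3: Δb = 7.5 m, d̄ = (0.61+1.09)/2 = 0.85, v̄ = (0.69+0.84)/2 = 0.765 → q = 7.5×0.85×0.765 = 4.877 m³/s
Panel 3-4: Δb = 9.4 m, d̄ = (1.09+0.00)/2 = 0.545, v̄ = (0.84+0.00)/2 = 0.42 → q = 9.4×0.545×0.42 = 2.152 m³/s
Q = Σ q = 7.281 m³/s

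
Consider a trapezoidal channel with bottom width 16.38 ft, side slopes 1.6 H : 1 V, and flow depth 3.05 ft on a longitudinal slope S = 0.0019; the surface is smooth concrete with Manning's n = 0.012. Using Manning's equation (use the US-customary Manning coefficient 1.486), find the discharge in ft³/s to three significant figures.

A = (b + z·y)·y = (16.38 + 1.6×3.05)×3.05 = 64.84 ft²
P = b + 2y√(1+z²) = 16.38 + 2×3.05×√(1+1.6²) = 27.89 ft
R = A/P = 64.84/27.89 = 2.325 ft
Q = (1.486/n)·A·R^(2/3)·S^(1/2) = (1.486/0.012) × 64.84 × 2.325^(2/3) × 0.0019^(1/2) = 614.3 ft³/s

614 ft³/s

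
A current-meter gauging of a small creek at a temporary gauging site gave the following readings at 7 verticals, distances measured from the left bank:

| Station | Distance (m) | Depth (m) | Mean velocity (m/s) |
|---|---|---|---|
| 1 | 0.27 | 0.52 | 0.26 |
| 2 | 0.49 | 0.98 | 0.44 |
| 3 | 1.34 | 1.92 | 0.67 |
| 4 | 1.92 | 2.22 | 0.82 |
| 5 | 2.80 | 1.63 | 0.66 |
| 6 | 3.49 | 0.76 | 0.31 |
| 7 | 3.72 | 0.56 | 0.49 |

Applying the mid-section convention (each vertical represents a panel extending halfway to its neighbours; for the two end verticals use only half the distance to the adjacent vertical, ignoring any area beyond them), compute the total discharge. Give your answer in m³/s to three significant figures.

3.48 m³/s

w_1 = (0.49 − 0.27)/2 = 0.11 m; q_1 = 0.26 × 0.52 × 0.11 = 0.01487 m³/s
w_2 = (1.34 − 0.27)/2 = 0.535 m; q_2 = 0.44 × 0.98 × 0.535 = 0.2307 m³/s
w_3 = (1.92 − 0.49)/2 = 0.715 m; q_3 = 0.67 × 1.92 × 0.715 = 0.9198 m³/s
w_4 = (2.80 − 1.34)/2 = 0.73 m; q_4 = 0.82 × 2.22 × 0.73 = 1.329 m³/s
w_5 = (3.49 − 1.92)/2 = 0.785 m; q_5 = 0.66 × 1.63 × 0.785 = 0.8445 m³/s
w_6 = (3.72 − 2.80)/2 = 0.46 m; q_6 = 0.31 × 0.76 × 0.46 = 0.1084 m³/s
w_7 = (3.72 − 3.49)/2 = 0.115 m; q_7 = 0.49 × 0.56 × 0.115 = 0.03156 m³/s
Q = Σ qᵢ = 3.479 m³/s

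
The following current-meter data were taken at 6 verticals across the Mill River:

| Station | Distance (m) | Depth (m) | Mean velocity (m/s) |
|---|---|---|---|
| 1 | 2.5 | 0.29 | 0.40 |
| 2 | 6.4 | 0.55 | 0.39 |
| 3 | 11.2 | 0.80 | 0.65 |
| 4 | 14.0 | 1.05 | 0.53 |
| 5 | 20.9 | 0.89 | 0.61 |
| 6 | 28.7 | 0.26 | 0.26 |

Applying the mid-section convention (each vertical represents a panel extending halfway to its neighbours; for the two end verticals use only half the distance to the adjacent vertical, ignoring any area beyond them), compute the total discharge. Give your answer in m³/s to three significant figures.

10.1 m³/s

w_1 = (6.4 − 2.5)/2 = 1.95 m; q_1 = 0.40 × 0.29 × 1.95 = 0.2262 m³/s
w_2 = (11.2 − 2.5)/2 = 4.35 m; q_2 = 0.39 × 0.55 × 4.35 = 0.9331 m³/s
w_3 = (14.0 − 6.4)/2 = 3.8 m; q_3 = 0.65 × 0.80 × 3.8 = 1.976 m³/s
w_4 = (20.9 − 11.2)/2 = 4.85 m; q_4 = 0.53 × 1.05 × 4.85 = 2.699 m³/s
w_5 = (28.7 − 14.0)/2 = 7.35 m; q_5 = 0.61 × 0.89 × 7.35 = 3.990 m³/s
w_6 = (28.7 − 20.9)/2 = 3.9 m; q_6 = 0.26 × 0.26 × 3.9 = 0.2636 m³/s
Q = Σ qᵢ = 10.09 m³/s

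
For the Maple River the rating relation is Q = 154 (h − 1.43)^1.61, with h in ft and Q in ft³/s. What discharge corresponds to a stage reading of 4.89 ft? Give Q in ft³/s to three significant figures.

Q = 154 × (4.89 − 1.43)^1.61 = 154 × 3.46^1.61 = 1136 ft³/s

1140 ft³/s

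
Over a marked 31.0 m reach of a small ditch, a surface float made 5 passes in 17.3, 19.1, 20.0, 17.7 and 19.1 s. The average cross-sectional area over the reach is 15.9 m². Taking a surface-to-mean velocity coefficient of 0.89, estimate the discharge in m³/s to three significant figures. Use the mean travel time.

t̄ = (17.3 + 19.1 + 20.0 + 17.7 + 19.1) / 5 = 18.64 s
v_surface = L / t̄ = 31.0 / 18.64 = 1.663 m/s
v_mean = 0.89 × 1.663 = 1.480 m/s
Q = A × v_mean = 15.9 × 1.480 = 23.53 m³/s

23.5 m³/s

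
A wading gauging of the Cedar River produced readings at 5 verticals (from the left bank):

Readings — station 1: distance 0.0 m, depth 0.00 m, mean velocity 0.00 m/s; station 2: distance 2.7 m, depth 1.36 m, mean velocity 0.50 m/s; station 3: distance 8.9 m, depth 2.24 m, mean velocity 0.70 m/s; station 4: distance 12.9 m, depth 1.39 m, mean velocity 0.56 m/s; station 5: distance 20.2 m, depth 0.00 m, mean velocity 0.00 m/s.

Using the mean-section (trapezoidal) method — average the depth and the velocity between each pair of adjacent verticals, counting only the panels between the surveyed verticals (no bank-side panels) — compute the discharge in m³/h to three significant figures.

47300 m³/h

Panel 1-2: Δb = 2.7 m, d̄ = (0.00+1.36)/2 = 0.68, v̄ = (0.00+0.50)/2 = 0.25 → q = 2.7×0.68×0.25 = 0.4590 m³/s
Panel 2-3: Δb = 6.2 m, d̄ = (1.36+2.24)/2 = 1.8, v̄ = (0.50+0.70)/2 = 0.6 → q = 6.2×1.8×0.6 = 6.696 m³/s
Panel 3-4: Δb = 4 m, d̄ = (2.24+1.39)/2 = 1.815, v̄ = (0.70+0.56)/2 = 0.63 → q = 4×1.815×0.63 = 4.574 m³/s
Panel 4-5: Δb = 7.3 m, d̄ = (1.39+0.00)/2 = 0.695, v̄ = (0.56+0.00)/2 = 0.28 → q = 7.3×0.695×0.28 = 1.421 m³/s
Q = Σ q = 13.15 m³/s
= 13.15 × 3600 = 47340 m³/h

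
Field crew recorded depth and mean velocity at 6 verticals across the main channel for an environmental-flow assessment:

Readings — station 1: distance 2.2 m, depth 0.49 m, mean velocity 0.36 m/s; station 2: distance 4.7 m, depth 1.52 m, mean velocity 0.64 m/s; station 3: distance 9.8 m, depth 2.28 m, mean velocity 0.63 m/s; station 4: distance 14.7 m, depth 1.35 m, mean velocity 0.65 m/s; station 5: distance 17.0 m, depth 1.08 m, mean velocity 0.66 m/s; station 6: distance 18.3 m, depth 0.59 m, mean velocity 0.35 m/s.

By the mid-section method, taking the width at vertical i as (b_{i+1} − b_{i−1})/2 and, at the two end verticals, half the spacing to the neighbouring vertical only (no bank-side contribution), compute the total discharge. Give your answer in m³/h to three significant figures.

w_1 = (4.7 − 2.2)/2 = 1.25 m; q_1 = 0.36 × 0.49 × 1.25 = 0.2205 m³/s
w_2 = (9.8 − 2.2)/2 = 3.8 m; q_2 = 0.64 × 1.52 × 3.8 = 3.697 m³/s
w_3 = (14.7 − 4.7)/2 = 5 m; q_3 = 0.63 × 2.28 × 5 = 7.182 m³/s
w_4 = (17.0 − 9.8)/2 = 3.6 m; q_4 = 0.65 × 1.35 × 3.6 = 3.159 m³/s
w_5 = (18.3 − 14.7)/2 = 1.8 m; q_5 = 0.66 × 1.08 × 1.8 = 1.283 m³/s
w_6 = (18.3 − 17.0)/2 = 0.65 m; q_6 = 0.35 × 0.59 × 0.65 = 0.1342 m³/s
Q = Σ qᵢ = 15.68 m³/s
= 15.68 × 3600 = 56430 m³/h

56400 m³/h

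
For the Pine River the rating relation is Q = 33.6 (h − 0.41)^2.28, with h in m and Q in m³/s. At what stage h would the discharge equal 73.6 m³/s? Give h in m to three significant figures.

h − h₀ = (Q/C)^(1/b) = (73.6/33.6)^(1/2.28) = 1.410 m
h = 0.41 + 1.410 = 1.820 m

1.82 m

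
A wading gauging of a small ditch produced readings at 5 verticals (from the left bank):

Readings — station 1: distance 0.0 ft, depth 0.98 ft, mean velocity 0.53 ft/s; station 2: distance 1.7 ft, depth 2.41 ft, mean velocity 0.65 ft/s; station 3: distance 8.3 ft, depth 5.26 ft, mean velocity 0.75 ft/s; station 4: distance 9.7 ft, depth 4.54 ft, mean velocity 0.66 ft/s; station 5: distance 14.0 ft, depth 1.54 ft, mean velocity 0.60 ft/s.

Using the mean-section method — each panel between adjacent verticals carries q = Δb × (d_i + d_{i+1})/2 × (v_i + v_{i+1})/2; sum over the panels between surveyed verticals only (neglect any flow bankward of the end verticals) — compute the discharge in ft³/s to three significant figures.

Panel 1-2: Δb = 1.7 ft, d̄ = (0.98+2.41)/2 = 1.695, v̄ = (0.53+0.65)/2 = 0.59 → q = 1.7×1.695×0.59 = 1.700 ft³/s
Panel 2-3: Δb = 6.6 ft, d̄ = (2.41+5.26)/2 = 3.835, v̄ = (0.65+0.75)/2 = 0.7 → q = 6.6×3.835×0.7 = 17.72 ft³/s
Panel 3-4: Δb = 1.4 ft, d̄ = (5.26+4.54)/2 = 4.9, v̄ = (0.75+0.66)/2 = 0.705 → q = 1.4×4.9×0.705 = 4.836 ft³/s
Panel 4-5: Δb = 4.3 ft, d̄ = (4.54+1.54)/2 = 3.04, v̄ = (0.66+0.60)/2 = 0.63 → q = 4.3×3.04×0.63 = 8.235 ft³/s
Q = Σ q = 32.49 ft³/s

32.5 ft³/s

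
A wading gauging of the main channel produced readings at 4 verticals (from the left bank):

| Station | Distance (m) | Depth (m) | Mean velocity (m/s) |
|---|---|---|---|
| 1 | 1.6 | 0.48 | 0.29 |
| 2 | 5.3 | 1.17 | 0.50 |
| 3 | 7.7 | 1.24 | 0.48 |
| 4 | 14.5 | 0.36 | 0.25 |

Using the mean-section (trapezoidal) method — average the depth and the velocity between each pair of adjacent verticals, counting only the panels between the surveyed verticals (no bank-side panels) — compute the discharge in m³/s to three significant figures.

4.61 m³/s

Panel 1-2: Δb = 3.7 m, d̄ = (0.48+1.17)/2 = 0.825, v̄ = (0.29+0.50)/2 = 0.395 → q = 3.7×0.825×0.395 = 1.206 m³/s
Panel 2-3: Δb = 2.4 m, d̄ = (1.17+1.24)/2 = 1.205, v̄ = (0.50+0.48)/2 = 0.49 → q = 2.4×1.205×0.49 = 1.417 m³/s
Panel 3-4: Δb = 6.8 m, d̄ = (1.24+0.36)/2 = 0.8, v̄ = (0.48+0.25)/2 = 0.365 → q = 6.8×0.8×0.365 = 1.986 m³/s
Q = Σ q = 4.608 m³/s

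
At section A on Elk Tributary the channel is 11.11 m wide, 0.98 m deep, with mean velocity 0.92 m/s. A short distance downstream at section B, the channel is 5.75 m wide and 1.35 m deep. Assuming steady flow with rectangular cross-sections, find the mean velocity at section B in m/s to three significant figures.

Q = A₁V₁ = (11.11×0.98) × 0.92 = 10.02 m³/s
A₂ = 5.75 × 1.35 = 7.763 m²
V₂ = Q/A₂ = 10.02/7.763 = 1.290 m/s

1.29 m/s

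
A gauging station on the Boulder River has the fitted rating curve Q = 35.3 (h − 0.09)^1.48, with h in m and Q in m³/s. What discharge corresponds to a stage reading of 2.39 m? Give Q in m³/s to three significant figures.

121 m³/s

Q = 35.3 × (2.39 − 0.09)^1.48 = 35.3 × 2.3^1.48 = 121.1 m³/s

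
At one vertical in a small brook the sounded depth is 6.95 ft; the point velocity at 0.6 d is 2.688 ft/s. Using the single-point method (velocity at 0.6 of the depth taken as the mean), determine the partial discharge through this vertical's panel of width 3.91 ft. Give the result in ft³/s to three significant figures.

v̄ = v₀.₆ = 2.688 ft/s
q = v̄ × d × w = 2.688 × 6.95 × 3.91 = 73.05 ft³/s

73.0 ft³/s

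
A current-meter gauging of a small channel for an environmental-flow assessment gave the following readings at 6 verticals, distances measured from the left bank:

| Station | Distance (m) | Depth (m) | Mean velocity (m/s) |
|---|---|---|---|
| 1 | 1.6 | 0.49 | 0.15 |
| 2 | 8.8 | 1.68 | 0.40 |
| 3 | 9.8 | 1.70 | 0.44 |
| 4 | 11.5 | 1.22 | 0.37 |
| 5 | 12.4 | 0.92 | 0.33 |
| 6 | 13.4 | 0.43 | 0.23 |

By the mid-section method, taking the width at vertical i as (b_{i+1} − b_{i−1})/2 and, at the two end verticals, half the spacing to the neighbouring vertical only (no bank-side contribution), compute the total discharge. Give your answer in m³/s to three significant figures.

w_1 = (8.8 − 1.6)/2 = 3.6 m; q_1 = 0.15 × 0.49 × 3.6 = 0.2646 m³/s
w_2 = (9.8 − 1.6)/2 = 4.1 m; q_2 = 0.40 × 1.68 × 4.1 = 2.755 m³/s
w_3 = (11.5 − 8.8)/2 = 1.35 m; q_3 = 0.44 × 1.70 × 1.35 = 1.010 m³/s
w_4 = (12.4 − 9.8)/2 = 1.3 m; q_4 = 0.37 × 1.22 × 1.3 = 0.5868 m³/s
w_5 = (13.4 − 11.5)/2 = 0.95 m; q_5 = 0.33 × 0.92 × 0.95 = 0.2884 m³/s
w_6 = (13.4 − 12.4)/2 = 0.5 m; q_6 = 0.23 × 0.43 × 0.5 = 0.04945 m³/s
Q = Σ qᵢ = 4.954 m³/s

4.95 m³/s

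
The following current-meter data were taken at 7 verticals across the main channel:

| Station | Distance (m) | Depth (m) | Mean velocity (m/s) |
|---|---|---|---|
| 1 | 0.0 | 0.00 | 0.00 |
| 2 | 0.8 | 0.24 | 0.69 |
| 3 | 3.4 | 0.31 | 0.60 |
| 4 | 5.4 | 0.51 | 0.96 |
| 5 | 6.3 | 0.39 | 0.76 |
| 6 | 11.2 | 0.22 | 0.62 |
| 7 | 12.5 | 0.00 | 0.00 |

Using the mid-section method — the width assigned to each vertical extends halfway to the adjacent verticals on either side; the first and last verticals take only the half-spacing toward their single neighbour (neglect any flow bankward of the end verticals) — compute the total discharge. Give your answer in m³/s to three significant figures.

2.70 m³/s

w_2 = (3.4 − 0.0)/2 = 1.7 m; q_2 = 0.69 × 0.24 × 1.7 = 0.2815 m³/s
w_3 = (5.4 − 0.8)/2 = 2.3 m; q_3 = 0.60 × 0.31 × 2.3 = 0.4278 m³/s
w_4 = (6.3 − 3.4)/2 = 1.45 m; q_4 = 0.96 × 0.51 × 1.45 = 0.7099 m³/s
w_5 = (11.2 − 5.4)/2 = 2.9 m; q_5 = 0.76 × 0.39 × 2.9 = 0.8596 m³/s
w_6 = (12.5 − 6.3)/2 = 3.1 m; q_6 = 0.62 × 0.22 × 3.1 = 0.4228 m³/s
Stations 1, 7 contribute zero (depth or velocity is 0).
Q = Σ qᵢ = 2.702 m³/s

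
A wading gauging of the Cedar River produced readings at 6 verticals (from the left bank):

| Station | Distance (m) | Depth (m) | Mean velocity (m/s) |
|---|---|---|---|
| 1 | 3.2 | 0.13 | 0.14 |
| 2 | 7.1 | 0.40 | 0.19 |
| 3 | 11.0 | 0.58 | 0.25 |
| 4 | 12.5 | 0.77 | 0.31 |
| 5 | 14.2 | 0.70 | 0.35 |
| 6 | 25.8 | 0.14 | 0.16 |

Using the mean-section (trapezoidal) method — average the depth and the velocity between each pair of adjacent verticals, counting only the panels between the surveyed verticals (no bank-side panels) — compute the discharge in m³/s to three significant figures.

2.53 m³/s

Panel 1-2: Δb = 3.9 m, d̄ = (0.13+0.40)/2 = 0.265, v̄ = (0.14+0.19)/2 = 0.165 → q = 3.9×0.265×0.165 = 0.1705 m³/s
Panel 2-3: Δb = 3.9 m, d̄ = (0.40+0.58)/2 = 0.49, v̄ = (0.19+0.25)/2 = 0.22 → q = 3.9×0.49×0.22 = 0.4204 m³/s
Panel 3-4: Δb = 1.5 m, d̄ = (0.58+0.77)/2 = 0.675, v̄ = (0.25+0.31)/2 = 0.28 → q = 1.5×0.675×0.28 = 0.2835 m³/s
Panel 4-5: Δb = 1.7 m, d̄ = (0.77+0.70)/2 = 0.735, v̄ = (0.31+0.35)/2 = 0.33 → q = 1.7×0.735×0.33 = 0.4123 m³/s
Panel 5-6: Δb = 11.6 m, d̄ = (0.70+0.14)/2 = 0.42, v̄ = (0.35+0.16)/2 = 0.255 → q = 11.6×0.42×0.255 = 1.242 m³/s
Q = Σ q = 2.529 m³/s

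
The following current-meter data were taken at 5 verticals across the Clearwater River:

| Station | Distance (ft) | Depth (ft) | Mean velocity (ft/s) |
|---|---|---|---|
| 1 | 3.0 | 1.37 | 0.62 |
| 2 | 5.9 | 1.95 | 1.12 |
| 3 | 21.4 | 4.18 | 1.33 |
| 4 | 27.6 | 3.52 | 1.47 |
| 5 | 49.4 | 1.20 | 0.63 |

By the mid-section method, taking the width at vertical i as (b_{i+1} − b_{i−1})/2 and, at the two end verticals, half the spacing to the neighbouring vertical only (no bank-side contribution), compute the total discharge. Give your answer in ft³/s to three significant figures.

w_1 = (5.9 − 3.0)/2 = 1.45 ft; q_1 = 0.62 × 1.37 × 1.45 = 1.232 ft³/s
w_2 = (21.4 − 3.0)/2 = 9.2 ft; q_2 = 1.12 × 1.95 × 9.2 = 20.09 ft³/s
w_3 = (27.6 − 5.9)/2 = 10.85 ft; q_3 = 1.33 × 4.18 × 10.85 = 60.32 ft³/s
w_4 = (49.4 − 21.4)/2 = 14 ft; q_4 = 1.47 × 3.52 × 14 = 72.44 ft³/s
w_5 = (49.4 − 27.6)/2 = 10.9 ft; q_5 = 0.63 × 1.20 × 10.9 = 8.240 ft³/s
Q = Σ qᵢ = 162.3 ft³/s

162 ft³/s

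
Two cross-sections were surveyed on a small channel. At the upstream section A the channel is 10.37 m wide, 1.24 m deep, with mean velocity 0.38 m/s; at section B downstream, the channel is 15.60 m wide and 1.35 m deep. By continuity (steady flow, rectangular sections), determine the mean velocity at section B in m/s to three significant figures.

0.232 m/s

Q = A₁V₁ = (10.37×1.24) × 0.38 = 4.886 m³/s
A₂ = 15.60 × 1.35 = 21.06 m²
V₂ = Q/A₂ = 4.886/21.06 = 0.2320 m/s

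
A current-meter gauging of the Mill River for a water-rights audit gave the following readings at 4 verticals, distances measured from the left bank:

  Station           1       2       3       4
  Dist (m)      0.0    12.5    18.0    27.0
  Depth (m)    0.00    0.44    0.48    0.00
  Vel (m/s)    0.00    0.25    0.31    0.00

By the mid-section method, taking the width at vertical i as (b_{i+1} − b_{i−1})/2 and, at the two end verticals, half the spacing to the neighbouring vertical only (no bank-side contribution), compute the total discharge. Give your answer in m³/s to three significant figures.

w_2 = (18.0 − 0.0)/2 = 9 m; q_2 = 0.25 × 0.44 × 9 = 0.9900 m³/s
w_3 = (27.0 − 12.5)/2 = 7.25 m; q_3 = 0.31 × 0.48 × 7.25 = 1.079 m³/s
Stations 1, 4 contribute zero (depth or velocity is 0).
Q = Σ qᵢ = 2.069 m³/s

2.07 m³/s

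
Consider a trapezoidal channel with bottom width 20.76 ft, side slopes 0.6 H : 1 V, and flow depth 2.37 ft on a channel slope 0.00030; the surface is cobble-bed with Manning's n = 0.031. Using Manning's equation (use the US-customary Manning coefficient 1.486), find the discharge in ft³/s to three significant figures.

69.3 ft³/s

A = (b + z·y)·y = (20.76 + 0.6×2.37)×2.37 = 52.57 ft²
P = b + 2y√(1+z²) = 20.76 + 2×2.37×√(1+0.6²) = 26.29 ft
R = A/P = 52.57/26.29 = 2.000 ft
Q = (1.486/n)·A·R^(2/3)·S^(1/2) = (1.486/0.031) × 52.57 × 2.000^(2/3) × 0.00030^(1/2) = 69.28 ft³/s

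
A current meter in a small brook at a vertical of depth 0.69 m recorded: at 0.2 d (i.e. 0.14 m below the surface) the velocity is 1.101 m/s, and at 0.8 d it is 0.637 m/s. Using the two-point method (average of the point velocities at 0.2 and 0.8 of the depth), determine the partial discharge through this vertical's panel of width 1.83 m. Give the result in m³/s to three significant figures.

v̄ = (1.101 + 0.637) / 2 = 0.8690 m/s
q = v̄ × d × w = 0.8690 × 0.69 × 1.83 = 1.097 m³/s

1.10 m³/s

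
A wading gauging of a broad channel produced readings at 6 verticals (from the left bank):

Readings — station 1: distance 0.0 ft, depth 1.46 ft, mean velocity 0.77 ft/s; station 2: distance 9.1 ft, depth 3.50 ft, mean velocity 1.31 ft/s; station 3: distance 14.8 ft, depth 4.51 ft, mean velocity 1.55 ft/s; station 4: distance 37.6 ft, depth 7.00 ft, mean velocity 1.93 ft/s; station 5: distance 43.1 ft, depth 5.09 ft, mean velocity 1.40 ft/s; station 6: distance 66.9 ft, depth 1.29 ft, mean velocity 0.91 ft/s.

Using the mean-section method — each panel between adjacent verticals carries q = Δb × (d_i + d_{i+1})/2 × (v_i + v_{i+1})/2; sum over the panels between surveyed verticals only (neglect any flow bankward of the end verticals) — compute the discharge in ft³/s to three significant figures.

Panel 1-2: Δb = 9.1 ft, d̄ = (1.46+3.50)/2 = 2.48, v̄ = (0.77+1.31)/2 = 1.04 → q = 9.1×2.48×1.04 = 23.47 ft³/s
Panel 2-3: Δb = 5.7 ft, d̄ = (3.50+4.51)/2 = 4.005, v̄ = (1.31+1.55)/2 = 1.43 → q = 5.7×4.005×1.43 = 32.64 ft³/s
Panel 3-4: Δb = 22.8 ft, d̄ = (4.51+7.00)/2 = 5.755, v̄ = (1.55+1.93)/2 = 1.74 → q = 22.8×5.755×1.74 = 228.3 ft³/s
Panel 4-5: Δb = 5.5 ft, d̄ = (7.00+5.09)/2 = 6.045, v̄ = (1.93+1.40)/2 = 1.665 → q = 5.5×6.045×1.665 = 55.36 ft³/s
Panel 5-6: Δb = 23.8 ft, d̄ = (5.09+1.29)/2 = 3.19, v̄ = (1.40+0.91)/2 = 1.155 → q = 23.8×3.19×1.155 = 87.69 ft³/s
Q = Σ q = 427.5 ft³/s

427 ft³/s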